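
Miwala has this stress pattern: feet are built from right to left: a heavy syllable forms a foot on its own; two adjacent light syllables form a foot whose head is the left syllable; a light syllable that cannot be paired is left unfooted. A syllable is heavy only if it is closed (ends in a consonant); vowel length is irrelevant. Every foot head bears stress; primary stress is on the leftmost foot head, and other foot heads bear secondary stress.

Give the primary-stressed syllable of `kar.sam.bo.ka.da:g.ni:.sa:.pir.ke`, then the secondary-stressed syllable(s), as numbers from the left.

Weights: 1 kar H, 2 sam H, 3 bo L, 4 ka L, 5 da:g H, 6 ni: L, 7 sa: L, 8 pir H, 9 ke L.
Parse right to left (heavy = foot alone; LL = one foot; stranded L unfooted): (ˈkar) (ˈsam) (ˈbo.ka) (ˈda:g) (ˈni:.sa:) (ˈpir) ke.
Foot heads: 1, 2, 3, 5, 6, 8.
Primary stress on the leftmost head = syllable 1.
Secondary stress on 2, 3, 5, 6, 8: ˈkar.ˌsam.ˌbo.ka.ˌda:g.ˌni:.sa:.ˌpir.ke.

primary 1, secondary 2, 3, 5, 6, 8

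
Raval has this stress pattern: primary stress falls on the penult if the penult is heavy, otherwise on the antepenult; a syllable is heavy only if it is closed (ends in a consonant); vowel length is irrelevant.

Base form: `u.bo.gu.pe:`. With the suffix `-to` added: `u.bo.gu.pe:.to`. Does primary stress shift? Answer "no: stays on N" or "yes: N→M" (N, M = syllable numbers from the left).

Base `u.bo.gu.pe:` (4 syllables):
  Weights: 2 bo L, 3 gu L, 4 pe: L.
  The penult (syllable 3, gu) is light, so stress falls on the antepenult (syllable 2, bo).
  → primary stress on syllable 2.
Suffixed `u.bo.gu.pe:.to` (5 syllables):
  Weights: 3 gu L, 4 pe: L, 5 to L.
  The penult (syllable 4, pe:) is light, so stress falls on the antepenult (syllable 3, gu).
  → primary stress on syllable 3.

yes: 2→3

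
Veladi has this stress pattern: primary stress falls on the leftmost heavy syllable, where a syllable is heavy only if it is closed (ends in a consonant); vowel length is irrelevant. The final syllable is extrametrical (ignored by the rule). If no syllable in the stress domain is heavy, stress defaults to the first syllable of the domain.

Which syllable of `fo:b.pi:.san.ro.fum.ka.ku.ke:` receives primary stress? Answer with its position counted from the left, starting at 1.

The final syllable (8, ke:) is extrametrical; the stress domain is syllables 1–7.
Weights: 1 fo:b H, 2 pi: L, 3 san H, 4 ro L, 5 fum H, 6 ka L, 7 ku L.
Heavy syllables in the domain: 1, 3, 5. The leftmost is syllable 1 (fo:b).
Primary stress: syllable 1 → ˈfo:b.pi:.san.ro.fum.ka.ku.ke:.

1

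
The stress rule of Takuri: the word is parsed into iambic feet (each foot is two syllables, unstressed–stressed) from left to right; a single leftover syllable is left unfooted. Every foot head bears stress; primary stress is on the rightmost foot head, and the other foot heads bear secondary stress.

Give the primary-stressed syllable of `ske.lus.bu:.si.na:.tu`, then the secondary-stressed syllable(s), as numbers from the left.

primary 6, secondary 2, 4

Parse left to right into iambic (σˈσ) feet: (ske.ˈlus) (bu:.ˈsi) (na:.ˈtu).
Foot heads (stressed positions): 2, 4, 6.
End Rule Rightmost: primary stress on the rightmost head = syllable 6.
Secondary stress on 2, 4: ske.ˌlus.bu:.ˌsi.na:.ˈtu.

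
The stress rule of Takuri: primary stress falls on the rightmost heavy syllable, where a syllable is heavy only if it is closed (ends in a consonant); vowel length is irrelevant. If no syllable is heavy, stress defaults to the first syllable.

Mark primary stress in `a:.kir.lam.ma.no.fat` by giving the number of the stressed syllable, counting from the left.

Weights: 1 a: L, 2 kir H, 3 lam H, 4 ma L, 5 no L, 6 fat H.
Heavy syllables in the domain: 2, 3, 6. The rightmost is syllable 6 (fat).
Primary stress: syllable 6 → a:.kir.lam.ma.no.ˈfat.

6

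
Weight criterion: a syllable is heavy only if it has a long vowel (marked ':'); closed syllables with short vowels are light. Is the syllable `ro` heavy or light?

light

`ro`: short vowel, open (no coda). Short vowel → light.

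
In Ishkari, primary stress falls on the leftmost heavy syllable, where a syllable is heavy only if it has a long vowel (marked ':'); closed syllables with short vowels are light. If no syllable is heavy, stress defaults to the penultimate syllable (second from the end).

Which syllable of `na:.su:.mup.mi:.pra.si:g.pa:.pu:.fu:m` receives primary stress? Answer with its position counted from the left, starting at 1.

1

Weights: 1 na: H, 2 su: H, 3 mup L, 4 mi: H, 5 pra L, 6 si:g H, 7 pa: H, 8 pu: H, 9 fu:m H.
Heavy syllables in the domain: 1, 2, 4, 6, 7, 8, 9. The leftmost is syllable 1 (na:).
Primary stress: syllable 1 → ˈna:.su:.mup.mi:.pra.si:g.pa:.pu:.fu:m.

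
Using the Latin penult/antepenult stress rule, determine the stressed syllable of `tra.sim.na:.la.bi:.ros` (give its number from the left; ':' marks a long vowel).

5

Classical Latin: stress the penult if heavy (long vowel or closed), else the antepenult.
Weights: 4 la L, 5 bi: H, 6 ros H.
The penult (syllable 5, bi:) is heavy, so it takes stress.
Stress on syllable 5: tra.sim.na:.la.ˈbi:.ros.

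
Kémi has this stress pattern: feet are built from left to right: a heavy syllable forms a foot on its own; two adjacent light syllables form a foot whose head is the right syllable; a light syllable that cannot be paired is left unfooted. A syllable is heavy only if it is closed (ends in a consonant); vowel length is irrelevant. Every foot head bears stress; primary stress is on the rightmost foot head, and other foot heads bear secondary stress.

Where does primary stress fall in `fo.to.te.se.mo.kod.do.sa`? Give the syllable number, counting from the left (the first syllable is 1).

8

Weights: 1 fo L, 2 to L, 3 te L, 4 se L, 5 mo L, 6 kod H, 7 do L, 8 sa L.
Parse left to right (heavy = foot alone; LL = one foot; stranded L unfooted): (fo.ˈto) (te.ˈse) mo (ˈkod) (do.ˈsa).
Foot heads: 2, 4, 6, 8.
Primary stress on the rightmost head = syllable 8.
Primary stress: syllable 8 → fo.to.te.se.mo.kod.do.ˈsa.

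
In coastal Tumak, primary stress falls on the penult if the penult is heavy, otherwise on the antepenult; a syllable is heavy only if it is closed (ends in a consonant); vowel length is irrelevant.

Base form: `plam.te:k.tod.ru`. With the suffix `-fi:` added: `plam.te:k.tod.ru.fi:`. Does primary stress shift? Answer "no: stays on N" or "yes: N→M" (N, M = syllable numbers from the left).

Base `plam.te:k.tod.ru` (4 syllables):
  Weights: 2 te:k H, 3 tod H, 4 ru L.
  The penult (syllable 3, tod) is heavy, so it takes stress.
  → primary stress on syllable 3.
Suffixed `plam.te:k.tod.ru.fi:` (5 syllables):
  Weights: 3 tod H, 4 ru L, 5 fi: L.
  The penult (syllable 4, ru) is light, so stress falls on the antepenult (syllable 3, tod).
  → primary stress on syllable 3.

no: stays on 3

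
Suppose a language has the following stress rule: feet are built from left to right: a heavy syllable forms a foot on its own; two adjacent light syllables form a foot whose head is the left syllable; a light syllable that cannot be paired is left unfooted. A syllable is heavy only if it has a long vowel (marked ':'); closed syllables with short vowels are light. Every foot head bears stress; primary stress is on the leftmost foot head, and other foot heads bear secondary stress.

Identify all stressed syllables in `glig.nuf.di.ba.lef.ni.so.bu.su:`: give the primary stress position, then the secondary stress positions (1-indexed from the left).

Weights: 1 glig L, 2 nuf L, 3 di L, 4 ba L, 5 lef L, 6 ni L, 7 so L, 8 bu L, 9 su: H.
Parse left to right (heavy = foot alone; LL = one foot; stranded L unfooted): (ˈglig.nuf) (ˈdi.ba) (ˈlef.ni) (ˈso.bu) (ˈsu:).
Foot heads: 1, 3, 5, 7, 9.
Primary stress on the leftmost head = syllable 1.
Secondary stress on 3, 5, 7, 9: ˈglig.nuf.ˌdi.ba.ˌlef.ni.ˌso.bu.ˌsu:.

primary 1, secondary 3, 5, 7, 9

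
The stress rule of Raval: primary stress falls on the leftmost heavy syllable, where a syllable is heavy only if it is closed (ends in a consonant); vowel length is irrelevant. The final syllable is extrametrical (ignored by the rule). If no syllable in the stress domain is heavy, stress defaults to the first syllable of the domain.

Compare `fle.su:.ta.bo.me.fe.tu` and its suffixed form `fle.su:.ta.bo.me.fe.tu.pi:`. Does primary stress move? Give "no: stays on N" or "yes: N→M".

no: stays on 1

Base `fle.su:.ta.bo.me.fe.tu` (7 syllables):
  The final syllable (7, tu) is extrametrical; the stress domain is syllables 1–6.
  Weights: 1 fle L, 2 su: L, 3 ta L, 4 bo L, 5 me L, 6 fe L.
  No heavy syllable in the domain; default to the first syllable of the domain = syllable 1.
  → primary stress on syllable 1.
Suffixed `fle.su:.ta.bo.me.fe.tu.pi:` (8 syllables):
  The final syllable (8, pi:) is extrametrical; the stress domain is syllables 1–7.
  Weights: 1 fle L, 2 su: L, 3 ta L, 4 bo L, 5 me L, 6 fe L, 7 tu L.
  No heavy syllable in the domain; default to the first syllable of the domain = syllable 1.
  → primary stress on syllable 1.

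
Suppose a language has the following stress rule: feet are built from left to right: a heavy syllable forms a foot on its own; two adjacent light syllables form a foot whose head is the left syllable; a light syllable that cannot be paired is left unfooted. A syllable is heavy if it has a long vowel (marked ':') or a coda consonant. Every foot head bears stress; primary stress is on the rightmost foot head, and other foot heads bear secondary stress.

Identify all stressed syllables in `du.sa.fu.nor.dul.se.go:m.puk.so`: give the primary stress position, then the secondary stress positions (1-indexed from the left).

primary 8, secondary 1, 4, 5, 7

Weights: 1 du L, 2 sa L, 3 fu L, 4 nor H, 5 dul H, 6 se L, 7 go:m H, 8 puk H, 9 so L.
Parse left to right (heavy = foot alone; LL = one foot; stranded L unfooted): (ˈdu.sa) fu (ˈnor) (ˈdul) se (ˈgo:m) (ˈpuk) so.
Foot heads: 1, 4, 5, 7, 8.
Primary stress on the rightmost head = syllable 8.
Secondary stress on 1, 4, 5, 7: ˌdu.sa.fu.ˌnor.ˌdul.se.ˌgo:m.ˈpuk.so.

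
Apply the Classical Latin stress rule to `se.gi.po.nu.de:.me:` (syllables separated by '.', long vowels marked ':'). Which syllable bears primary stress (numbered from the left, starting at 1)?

5

Classical Latin: stress the penult if heavy (long vowel or closed), else the antepenult.
Weights: 4 nu L, 5 de: H, 6 me: H.
The penult (syllable 5, de:) is heavy, so it takes stress.
Stress on syllable 5: se.gi.po.nu.ˈde:.me:.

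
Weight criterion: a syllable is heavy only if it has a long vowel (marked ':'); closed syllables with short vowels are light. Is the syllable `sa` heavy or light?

light

`sa`: short vowel, open (no coda). Short vowel → light.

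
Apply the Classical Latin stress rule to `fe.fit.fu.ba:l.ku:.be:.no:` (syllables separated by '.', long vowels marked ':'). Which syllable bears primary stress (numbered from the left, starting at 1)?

Classical Latin: stress the penult if heavy (long vowel or closed), else the antepenult.
Weights: 5 ku: H, 6 be: H, 7 no: H.
The penult (syllable 6, be:) is heavy, so it takes stress.
Stress on syllable 6: fe.fit.fu.ba:l.ku:.ˈbe:.no:.

6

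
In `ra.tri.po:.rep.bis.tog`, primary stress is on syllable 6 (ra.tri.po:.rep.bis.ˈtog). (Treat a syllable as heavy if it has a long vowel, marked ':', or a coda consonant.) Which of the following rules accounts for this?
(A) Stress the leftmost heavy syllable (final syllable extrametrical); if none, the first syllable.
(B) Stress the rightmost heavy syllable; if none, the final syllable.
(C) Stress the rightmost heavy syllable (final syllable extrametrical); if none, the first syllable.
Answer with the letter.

B

Rule A → syllable 3 (observed: 6).
Rule B → syllable 6 ✓.
Rule C → syllable 5 (observed: 6).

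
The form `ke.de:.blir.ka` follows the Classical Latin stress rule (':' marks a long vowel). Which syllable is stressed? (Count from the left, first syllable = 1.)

Classical Latin: stress the penult if heavy (long vowel or closed), else the antepenult.
Weights: 2 de: H, 3 blir H, 4 ka L.
The penult (syllable 3, blir) is heavy, so it takes stress.
Stress on syllable 3: ke.de:.ˈblir.ka.

3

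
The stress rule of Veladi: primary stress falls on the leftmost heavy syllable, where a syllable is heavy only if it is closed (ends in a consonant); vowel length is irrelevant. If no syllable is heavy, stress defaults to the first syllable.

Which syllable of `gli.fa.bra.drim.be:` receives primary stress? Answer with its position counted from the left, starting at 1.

Weights: 1 gli L, 2 fa L, 3 bra L, 4 drim H, 5 be: L.
Heavy syllables in the domain: 4. The leftmost is syllable 4 (drim).
Primary stress: syllable 4 → gli.fa.bra.ˈdrim.be:.

4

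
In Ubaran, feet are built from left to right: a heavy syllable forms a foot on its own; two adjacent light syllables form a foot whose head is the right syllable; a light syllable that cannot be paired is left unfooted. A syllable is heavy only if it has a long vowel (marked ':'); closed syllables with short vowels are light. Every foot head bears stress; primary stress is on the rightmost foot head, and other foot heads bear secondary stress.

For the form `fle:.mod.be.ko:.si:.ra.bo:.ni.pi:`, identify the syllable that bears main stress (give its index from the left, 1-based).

9

Weights: 1 fle: H, 2 mod L, 3 be L, 4 ko: H, 5 si: H, 6 ra L, 7 bo: H, 8 ni L, 9 pi: H.
Parse left to right (heavy = foot alone; LL = one foot; stranded L unfooted): (ˈfle:) (mod.ˈbe) (ˈko:) (ˈsi:) ra (ˈbo:) ni (ˈpi:).
Foot heads: 1, 3, 4, 5, 7, 9.
Primary stress on the rightmost head = syllable 9.
Primary stress: syllable 9 → fle:.mod.be.ko:.si:.ra.bo:.ni.ˈpi:.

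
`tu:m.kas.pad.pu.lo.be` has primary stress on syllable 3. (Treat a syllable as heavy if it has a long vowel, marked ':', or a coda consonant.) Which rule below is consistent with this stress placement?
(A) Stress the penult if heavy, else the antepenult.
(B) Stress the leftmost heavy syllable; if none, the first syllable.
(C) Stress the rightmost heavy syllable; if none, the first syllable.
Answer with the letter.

C

Rule A → syllable 4 (observed: 3).
Rule B → syllable 1 (observed: 3).
Rule C → syllable 3 ✓.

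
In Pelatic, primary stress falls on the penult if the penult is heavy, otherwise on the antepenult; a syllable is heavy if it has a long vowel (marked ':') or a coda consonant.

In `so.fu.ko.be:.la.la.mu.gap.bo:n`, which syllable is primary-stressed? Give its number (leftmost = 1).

8

Weights: 7 mu L, 8 gap H, 9 bo:n H.
The penult (syllable 8, gap) is heavy, so it takes stress.
Primary stress: syllable 8 → so.fu.ko.be:.la.la.mu.ˈgap.bo:n.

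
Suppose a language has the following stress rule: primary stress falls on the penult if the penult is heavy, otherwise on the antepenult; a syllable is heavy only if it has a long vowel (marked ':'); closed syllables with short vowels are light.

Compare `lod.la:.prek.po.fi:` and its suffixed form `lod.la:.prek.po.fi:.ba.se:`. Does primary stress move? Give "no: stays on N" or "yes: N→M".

yes: 3→5

Base `lod.la:.prek.po.fi:` (5 syllables):
  Weights: 3 prek L, 4 po L, 5 fi: H.
  The penult (syllable 4, po) is light, so stress falls on the antepenult (syllable 3, prek).
  → primary stress on syllable 3.
Suffixed `lod.la:.prek.po.fi:.ba.se:` (7 syllables):
  Weights: 5 fi: H, 6 ba L, 7 se: H.
  The penult (syllable 6, ba) is light, so stress falls on the antepenult (syllable 5, fi:).
  → primary stress on syllable 5.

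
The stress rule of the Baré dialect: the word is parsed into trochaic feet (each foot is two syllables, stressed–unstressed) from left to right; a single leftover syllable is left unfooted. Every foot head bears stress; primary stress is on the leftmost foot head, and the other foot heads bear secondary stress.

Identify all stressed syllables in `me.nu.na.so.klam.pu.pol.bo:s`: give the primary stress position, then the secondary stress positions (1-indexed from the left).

Parse left to right into trochaic (ˈσσ) feet: (ˈme.nu) (ˈna.so) (ˈklam.pu) (ˈpol.bo:s).
Foot heads (stressed positions): 1, 3, 5, 7.
End Rule Leftmost: primary stress on the leftmost head = syllable 1.
Secondary stress on 3, 5, 7: ˈme.nu.ˌna.so.ˌklam.pu.ˌpol.bo:s.

primary 1, secondary 3, 5, 7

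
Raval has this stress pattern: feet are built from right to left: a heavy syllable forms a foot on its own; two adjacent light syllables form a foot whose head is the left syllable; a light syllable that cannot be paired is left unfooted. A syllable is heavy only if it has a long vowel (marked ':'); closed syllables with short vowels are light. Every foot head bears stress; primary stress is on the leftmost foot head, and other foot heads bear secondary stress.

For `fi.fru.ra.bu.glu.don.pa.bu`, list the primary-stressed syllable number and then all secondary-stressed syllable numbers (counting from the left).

Weights: 1 fi L, 2 fru L, 3 ra L, 4 bu L, 5 glu L, 6 don L, 7 pa L, 8 bu L.
Parse right to left (heavy = foot alone; LL = one foot; stranded L unfooted): (ˈfi.fru) (ˈra.bu) (ˈglu.don) (ˈpa.bu).
Foot heads: 1, 3, 5, 7.
Primary stress on the leftmost head = syllable 1.
Secondary stress on 3, 5, 7: ˈfi.fru.ˌra.bu.ˌglu.don.ˌpa.bu.

primary 1, secondary 3, 5, 7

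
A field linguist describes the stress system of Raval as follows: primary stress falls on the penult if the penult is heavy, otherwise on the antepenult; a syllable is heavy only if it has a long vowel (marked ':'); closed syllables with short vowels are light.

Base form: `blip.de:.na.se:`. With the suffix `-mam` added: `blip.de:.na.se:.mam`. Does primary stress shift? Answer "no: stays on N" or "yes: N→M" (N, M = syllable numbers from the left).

Base `blip.de:.na.se:` (4 syllables):
  Weights: 2 de: H, 3 na L, 4 se: H.
  The penult (syllable 3, na) is light, so stress falls on the antepenult (syllable 2, de:).
  → primary stress on syllable 2.
Suffixed `blip.de:.na.se:.mam` (5 syllables):
  Weights: 3 na L, 4 se: H, 5 mam L.
  The penult (syllable 4, se:) is heavy, so it takes stress.
  → primary stress on syllable 4.

yes: 2→4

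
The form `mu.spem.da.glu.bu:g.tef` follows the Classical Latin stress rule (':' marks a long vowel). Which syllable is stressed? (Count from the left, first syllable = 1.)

5

Classical Latin: stress the penult if heavy (long vowel or closed), else the antepenult.
Weights: 4 glu L, 5 bu:g H, 6 tef H.
The penult (syllable 5, bu:g) is heavy, so it takes stress.
Stress on syllable 5: mu.spem.da.glu.ˈbu:g.tef.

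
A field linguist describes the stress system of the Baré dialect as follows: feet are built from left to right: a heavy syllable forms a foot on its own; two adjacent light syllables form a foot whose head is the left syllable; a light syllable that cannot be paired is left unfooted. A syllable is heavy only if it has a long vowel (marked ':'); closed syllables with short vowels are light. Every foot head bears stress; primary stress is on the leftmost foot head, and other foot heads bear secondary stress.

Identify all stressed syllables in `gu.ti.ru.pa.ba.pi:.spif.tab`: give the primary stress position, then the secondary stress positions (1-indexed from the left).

primary 1, secondary 3, 6, 7

Weights: 1 gu L, 2 ti L, 3 ru L, 4 pa L, 5 ba L, 6 pi: H, 7 spif L, 8 tab L.
Parse left to right (heavy = foot alone; LL = one foot; stranded L unfooted): (ˈgu.ti) (ˈru.pa) ba (ˈpi:) (ˈspif.tab).
Foot heads: 1, 3, 6, 7.
Primary stress on the leftmost head = syllable 1.
Secondary stress on 3, 6, 7: ˈgu.ti.ˌru.pa.ba.ˌpi:.ˌspif.tab.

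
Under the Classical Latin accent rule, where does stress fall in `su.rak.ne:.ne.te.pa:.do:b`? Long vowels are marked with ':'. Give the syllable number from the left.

6

Classical Latin: stress the penult if heavy (long vowel or closed), else the antepenult.
Weights: 5 te L, 6 pa: H, 7 do:b H.
The penult (syllable 6, pa:) is heavy, so it takes stress.
Stress on syllable 6: su.rak.ne:.ne.te.ˈpa:.do:b.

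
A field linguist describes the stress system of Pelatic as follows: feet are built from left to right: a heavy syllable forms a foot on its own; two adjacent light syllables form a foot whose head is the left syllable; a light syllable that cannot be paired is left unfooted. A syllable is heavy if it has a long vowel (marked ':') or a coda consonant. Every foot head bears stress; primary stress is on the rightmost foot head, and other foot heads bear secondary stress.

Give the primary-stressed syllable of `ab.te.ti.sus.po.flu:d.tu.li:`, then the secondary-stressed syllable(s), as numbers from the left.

primary 8, secondary 1, 2, 4, 6

Weights: 1 ab H, 2 te L, 3 ti L, 4 sus H, 5 po L, 6 flu:d H, 7 tu L, 8 li: H.
Parse left to right (heavy = foot alone; LL = one foot; stranded L unfooted): (ˈab) (ˈte.ti) (ˈsus) po (ˈflu:d) tu (ˈli:).
Foot heads: 1, 2, 4, 6, 8.
Primary stress on the rightmost head = syllable 8.
Secondary stress on 1, 2, 4, 6: ˌab.ˌte.ti.ˌsus.po.ˌflu:d.tu.ˈli:.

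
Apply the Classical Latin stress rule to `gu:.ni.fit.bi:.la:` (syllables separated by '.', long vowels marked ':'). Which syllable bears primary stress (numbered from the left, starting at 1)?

Classical Latin: stress the penult if heavy (long vowel or closed), else the antepenult.
Weights: 3 fit H, 4 bi: H, 5 la: H.
The penult (syllable 4, bi:) is heavy, so it takes stress.
Stress on syllable 4: gu:.ni.fit.ˈbi:.la:.

4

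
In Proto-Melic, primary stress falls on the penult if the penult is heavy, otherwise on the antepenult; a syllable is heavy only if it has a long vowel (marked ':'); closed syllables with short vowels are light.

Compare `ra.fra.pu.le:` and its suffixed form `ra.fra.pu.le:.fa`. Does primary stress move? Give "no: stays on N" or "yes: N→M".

Base `ra.fra.pu.le:` (4 syllables):
  Weights: 2 fra L, 3 pu L, 4 le: H.
  The penult (syllable 3, pu) is light, so stress falls on the antepenult (syllable 2, fra).
  → primary stress on syllable 2.
Suffixed `ra.fra.pu.le:.fa` (5 syllables):
  Weights: 3 pu L, 4 le: H, 5 fa L.
  The penult (syllable 4, le:) is heavy, so it takes stress.
  → primary stress on syllable 4.

yes: 2→4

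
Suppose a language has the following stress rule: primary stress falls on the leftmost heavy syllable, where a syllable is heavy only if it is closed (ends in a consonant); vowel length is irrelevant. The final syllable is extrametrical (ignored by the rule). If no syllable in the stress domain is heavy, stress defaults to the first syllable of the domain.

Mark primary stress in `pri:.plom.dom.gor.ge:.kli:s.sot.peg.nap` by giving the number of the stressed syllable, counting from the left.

2

The final syllable (9, nap) is extrametrical; the stress domain is syllables 1–8.
Weights: 1 pri: L, 2 plom H, 3 dom H, 4 gor H, 5 ge: L, 6 kli:s H, 7 sot H, 8 peg H.
Heavy syllables in the domain: 2, 3, 4, 6, 7, 8. The leftmost is syllable 2 (plom).
Primary stress: syllable 2 → pri:.ˈplom.dom.gor.ge:.kli:s.sot.peg.nap.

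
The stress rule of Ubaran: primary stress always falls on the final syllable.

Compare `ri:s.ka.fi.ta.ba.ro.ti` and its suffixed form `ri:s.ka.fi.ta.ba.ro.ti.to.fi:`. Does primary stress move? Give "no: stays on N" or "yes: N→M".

yes: 7→9

Base `ri:s.ka.fi.ta.ba.ro.ti` (7 syllables):
  The word has 7 syllables; the final syllable is syllable 7 (ti).
  → primary stress on syllable 7.
Suffixed `ri:s.ka.fi.ta.ba.ro.ti.to.fi:` (9 syllables):
  The word has 9 syllables; the final syllable is syllable 9 (fi:).
  → primary stress on syllable 9.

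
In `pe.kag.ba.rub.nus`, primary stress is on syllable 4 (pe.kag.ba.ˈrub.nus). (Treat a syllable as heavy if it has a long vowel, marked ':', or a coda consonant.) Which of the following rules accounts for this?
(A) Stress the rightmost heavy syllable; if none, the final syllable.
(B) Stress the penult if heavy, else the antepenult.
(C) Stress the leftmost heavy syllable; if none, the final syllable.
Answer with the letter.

Rule A → syllable 5 (observed: 4).
Rule B → syllable 4 ✓.
Rule C → syllable 2 (observed: 4).

B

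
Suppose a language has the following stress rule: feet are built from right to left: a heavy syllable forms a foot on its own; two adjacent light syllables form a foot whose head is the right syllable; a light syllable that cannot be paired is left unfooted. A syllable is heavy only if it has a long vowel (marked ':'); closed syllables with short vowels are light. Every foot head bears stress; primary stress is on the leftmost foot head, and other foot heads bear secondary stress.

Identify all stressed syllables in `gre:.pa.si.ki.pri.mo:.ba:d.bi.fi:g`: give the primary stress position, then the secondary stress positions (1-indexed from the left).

primary 1, secondary 3, 5, 6, 7, 9

Weights: 1 gre: H, 2 pa L, 3 si L, 4 ki L, 5 pri L, 6 mo: H, 7 ba:d H, 8 bi L, 9 fi:g H.
Parse right to left (heavy = foot alone; LL = one foot; stranded L unfooted): (ˈgre:) (pa.ˈsi) (ki.ˈpri) (ˈmo:) (ˈba:d) bi (ˈfi:g).
Foot heads: 1, 3, 5, 6, 7, 9.
Primary stress on the leftmost head = syllable 1.
Secondary stress on 3, 5, 6, 7, 9: ˈgre:.pa.ˌsi.ki.ˌpri.ˌmo:.ˌba:d.bi.ˌfi:g.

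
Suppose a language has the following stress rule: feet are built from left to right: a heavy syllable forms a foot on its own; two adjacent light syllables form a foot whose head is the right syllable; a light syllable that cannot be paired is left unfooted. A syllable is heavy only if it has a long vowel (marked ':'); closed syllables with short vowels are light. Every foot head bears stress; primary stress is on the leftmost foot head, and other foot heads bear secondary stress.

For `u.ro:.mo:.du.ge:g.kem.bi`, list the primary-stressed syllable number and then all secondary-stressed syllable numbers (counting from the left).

primary 2, secondary 3, 5, 7

Weights: 1 u L, 2 ro: H, 3 mo: H, 4 du L, 5 ge:g H, 6 kem L, 7 bi L.
Parse left to right (heavy = foot alone; LL = one foot; stranded L unfooted): u (ˈro:) (ˈmo:) du (ˈge:g) (kem.ˈbi).
Foot heads: 2, 3, 5, 7.
Primary stress on the leftmost head = syllable 2.
Secondary stress on 3, 5, 7: u.ˈro:.ˌmo:.du.ˌge:g.kem.ˌbi.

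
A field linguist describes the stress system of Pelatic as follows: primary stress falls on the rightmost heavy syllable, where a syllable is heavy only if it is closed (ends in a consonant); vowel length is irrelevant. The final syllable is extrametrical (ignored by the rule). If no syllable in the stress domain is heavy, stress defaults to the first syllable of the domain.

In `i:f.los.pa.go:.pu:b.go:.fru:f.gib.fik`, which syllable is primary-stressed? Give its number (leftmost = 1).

The final syllable (9, fik) is extrametrical; the stress domain is syllables 1–8.
Weights: 1 i:f H, 2 los H, 3 pa L, 4 go: L, 5 pu:b H, 6 go: L, 7 fru:f H, 8 gib H.
Heavy syllables in the domain: 1, 2, 5, 7, 8. The rightmost is syllable 8 (gib).
Primary stress: syllable 8 → i:f.los.pa.go:.pu:b.go:.fru:f.ˈgib.fik.

8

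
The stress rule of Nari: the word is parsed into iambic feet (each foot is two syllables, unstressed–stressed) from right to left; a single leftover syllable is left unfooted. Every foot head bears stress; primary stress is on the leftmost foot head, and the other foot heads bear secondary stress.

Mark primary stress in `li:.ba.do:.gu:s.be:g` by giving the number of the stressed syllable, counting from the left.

3

Parse right to left into iambic (σˈσ) feet: li: (ba.ˈdo:) (gu:s.ˈbe:g). Syllable 1 is left unfooted.
Foot heads (stressed positions): 3, 5.
End Rule Leftmost: primary stress on the leftmost head = syllable 3.
Primary stress: syllable 3 → li:.ba.ˈdo:.gu:s.be:g.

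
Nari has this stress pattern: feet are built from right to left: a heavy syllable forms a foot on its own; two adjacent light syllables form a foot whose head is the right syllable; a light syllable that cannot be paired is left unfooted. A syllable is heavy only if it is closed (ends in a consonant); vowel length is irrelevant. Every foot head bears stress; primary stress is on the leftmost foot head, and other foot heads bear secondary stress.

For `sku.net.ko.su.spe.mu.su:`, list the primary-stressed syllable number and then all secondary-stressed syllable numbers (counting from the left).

primary 2, secondary 5, 7

Weights: 1 sku L, 2 net H, 3 ko L, 4 su L, 5 spe L, 6 mu L, 7 su: L.
Parse right to left (heavy = foot alone; LL = one foot; stranded L unfooted): sku (ˈnet) ko (su.ˈspe) (mu.ˈsu:).
Foot heads: 2, 5, 7.
Primary stress on the leftmost head = syllable 2.
Secondary stress on 5, 7: sku.ˈnet.ko.su.ˌspe.mu.ˌsu:.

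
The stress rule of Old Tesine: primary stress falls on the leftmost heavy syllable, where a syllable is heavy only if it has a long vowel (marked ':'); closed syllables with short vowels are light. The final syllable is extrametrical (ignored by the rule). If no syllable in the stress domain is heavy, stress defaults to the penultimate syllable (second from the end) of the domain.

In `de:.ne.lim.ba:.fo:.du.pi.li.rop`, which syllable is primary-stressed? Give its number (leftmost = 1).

The final syllable (9, rop) is extrametrical; the stress domain is syllables 1–8.
Weights: 1 de: H, 2 ne L, 3 lim L, 4 ba: H, 5 fo: H, 6 du L, 7 pi L, 8 li L.
Heavy syllables in the domain: 1, 4, 5. The leftmost is syllable 1 (de:).
Primary stress: syllable 1 → ˈde:.ne.lim.ba:.fo:.du.pi.li.rop.

1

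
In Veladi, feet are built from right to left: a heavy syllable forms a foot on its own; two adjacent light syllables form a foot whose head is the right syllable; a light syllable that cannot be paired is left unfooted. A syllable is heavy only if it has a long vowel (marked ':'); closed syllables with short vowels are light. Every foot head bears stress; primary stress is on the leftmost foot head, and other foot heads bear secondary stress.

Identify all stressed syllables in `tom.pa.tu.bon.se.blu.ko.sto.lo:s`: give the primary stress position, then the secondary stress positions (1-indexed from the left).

primary 2, secondary 4, 6, 8, 9

Weights: 1 tom L, 2 pa L, 3 tu L, 4 bon L, 5 se L, 6 blu L, 7 ko L, 8 sto L, 9 lo:s H.
Parse right to left (heavy = foot alone; LL = one foot; stranded L unfooted): (tom.ˈpa) (tu.ˈbon) (se.ˈblu) (ko.ˈsto) (ˈlo:s).
Foot heads: 2, 4, 6, 8, 9.
Primary stress on the leftmost head = syllable 2.
Secondary stress on 4, 6, 8, 9: tom.ˈpa.tu.ˌbon.se.ˌblu.ko.ˌsto.ˌlo:s.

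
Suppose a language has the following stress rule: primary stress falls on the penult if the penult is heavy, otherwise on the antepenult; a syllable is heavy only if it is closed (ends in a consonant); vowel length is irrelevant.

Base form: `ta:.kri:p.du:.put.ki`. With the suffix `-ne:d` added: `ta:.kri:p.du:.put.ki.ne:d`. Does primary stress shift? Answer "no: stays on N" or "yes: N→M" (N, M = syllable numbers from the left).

no: stays on 4

Base `ta:.kri:p.du:.put.ki` (5 syllables):
  Weights: 3 du: L, 4 put H, 5 ki L.
  The penult (syllable 4, put) is heavy, so it takes stress.
  → primary stress on syllable 4.
Suffixed `ta:.kri:p.du:.put.ki.ne:d` (6 syllables):
  Weights: 4 put H, 5 ki L, 6 ne:d H.
  The penult (syllable 5, ki) is light, so stress falls on the antepenult (syllable 4, put).
  → primary stress on syllable 4.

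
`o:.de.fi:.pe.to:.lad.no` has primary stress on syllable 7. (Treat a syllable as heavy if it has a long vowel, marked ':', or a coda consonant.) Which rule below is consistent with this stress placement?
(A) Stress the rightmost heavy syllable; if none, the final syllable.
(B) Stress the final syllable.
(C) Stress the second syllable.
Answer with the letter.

B

Rule A → syllable 6 (observed: 7).
Rule B → syllable 7 ✓.
Rule C → syllable 2 (observed: 7).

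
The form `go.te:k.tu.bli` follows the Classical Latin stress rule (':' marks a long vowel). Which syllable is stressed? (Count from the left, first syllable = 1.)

2

Classical Latin: stress the penult if heavy (long vowel or closed), else the antepenult.
Weights: 2 te:k H, 3 tu L, 4 bli L.
The penult (syllable 3, tu) is light, so stress falls on the antepenult (syllable 2, te:k).
Stress on syllable 2: go.ˈte:k.tu.bli.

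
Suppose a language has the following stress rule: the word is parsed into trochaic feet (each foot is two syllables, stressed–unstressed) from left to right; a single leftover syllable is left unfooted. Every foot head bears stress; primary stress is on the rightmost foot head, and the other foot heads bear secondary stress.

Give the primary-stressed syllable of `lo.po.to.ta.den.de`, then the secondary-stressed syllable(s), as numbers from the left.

Parse left to right into trochaic (ˈσσ) feet: (ˈlo.po) (ˈto.ta) (ˈden.de).
Foot heads (stressed positions): 1, 3, 5.
End Rule Rightmost: primary stress on the rightmost head = syllable 5.
Secondary stress on 1, 3: ˌlo.po.ˌto.ta.ˈden.de.

primary 5, secondary 1, 3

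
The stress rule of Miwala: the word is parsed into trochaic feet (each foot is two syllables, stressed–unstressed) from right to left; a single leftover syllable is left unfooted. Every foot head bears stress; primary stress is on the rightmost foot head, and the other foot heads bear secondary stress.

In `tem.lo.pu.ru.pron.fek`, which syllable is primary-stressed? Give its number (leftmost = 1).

5

Parse right to left into trochaic (ˈσσ) feet: (ˈtem.lo) (ˈpu.ru) (ˈpron.fek).
Foot heads (stressed positions): 1, 3, 5.
End Rule Rightmost: primary stress on the rightmost head = syllable 5.
Primary stress: syllable 5 → tem.lo.pu.ru.ˈpron.fek.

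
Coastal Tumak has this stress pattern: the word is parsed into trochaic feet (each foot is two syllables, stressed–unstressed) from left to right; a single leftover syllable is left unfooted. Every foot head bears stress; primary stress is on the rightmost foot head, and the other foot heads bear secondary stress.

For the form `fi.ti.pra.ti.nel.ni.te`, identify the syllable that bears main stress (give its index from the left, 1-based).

Parse left to right into trochaic (ˈσσ) feet: (ˈfi.ti) (ˈpra.ti) (ˈnel.ni) te. Syllable 7 is left unfooted.
Foot heads (stressed positions): 1, 3, 5.
End Rule Rightmost: primary stress on the rightmost head = syllable 5.
Primary stress: syllable 5 → fi.ti.pra.ti.ˈnel.ni.te.

5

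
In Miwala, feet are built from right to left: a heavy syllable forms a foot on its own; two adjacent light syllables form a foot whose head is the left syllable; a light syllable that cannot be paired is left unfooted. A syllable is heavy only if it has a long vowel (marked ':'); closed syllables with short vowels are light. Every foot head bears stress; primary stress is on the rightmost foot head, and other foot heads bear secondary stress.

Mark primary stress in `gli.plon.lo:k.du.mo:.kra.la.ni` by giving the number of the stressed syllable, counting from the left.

Weights: 1 gli L, 2 plon L, 3 lo:k H, 4 du L, 5 mo: H, 6 kra L, 7 la L, 8 ni L.
Parse right to left (heavy = foot alone; LL = one foot; stranded L unfooted): (ˈgli.plon) (ˈlo:k) du (ˈmo:) kra (ˈla.ni).
Foot heads: 1, 3, 5, 7.
Primary stress on the rightmost head = syllable 7.
Primary stress: syllable 7 → gli.plon.lo:k.du.mo:.kra.ˈla.ni.

7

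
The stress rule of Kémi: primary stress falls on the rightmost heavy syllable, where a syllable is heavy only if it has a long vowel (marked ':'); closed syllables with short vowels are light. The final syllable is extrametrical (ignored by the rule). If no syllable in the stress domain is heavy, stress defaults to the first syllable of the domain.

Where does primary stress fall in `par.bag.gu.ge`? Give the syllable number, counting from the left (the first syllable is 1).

The final syllable (4, ge) is extrametrical; the stress domain is syllables 1–3.
Weights: 1 par L, 2 bag L, 3 gu L.
No heavy syllable in the domain; default to the first syllable of the domain = syllable 1.
Primary stress: syllable 1 → ˈpar.bag.gu.ge.

1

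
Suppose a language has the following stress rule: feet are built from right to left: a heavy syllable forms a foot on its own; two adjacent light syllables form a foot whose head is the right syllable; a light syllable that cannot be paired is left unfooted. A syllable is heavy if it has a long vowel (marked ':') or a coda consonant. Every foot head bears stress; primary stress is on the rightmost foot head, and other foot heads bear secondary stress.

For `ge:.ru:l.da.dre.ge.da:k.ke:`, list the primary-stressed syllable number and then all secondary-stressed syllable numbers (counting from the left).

Weights: 1 ge: H, 2 ru:l H, 3 da L, 4 dre L, 5 ge L, 6 da:k H, 7 ke: H.
Parse right to left (heavy = foot alone; LL = one foot; stranded L unfooted): (ˈge:) (ˈru:l) da (dre.ˈge) (ˈda:k) (ˈke:).
Foot heads: 1, 2, 5, 6, 7.
Primary stress on the rightmost head = syllable 7.
Secondary stress on 1, 2, 5, 6: ˌge:.ˌru:l.da.dre.ˌge.ˌda:k.ˈke:.

primary 7, secondary 1, 2, 5, 6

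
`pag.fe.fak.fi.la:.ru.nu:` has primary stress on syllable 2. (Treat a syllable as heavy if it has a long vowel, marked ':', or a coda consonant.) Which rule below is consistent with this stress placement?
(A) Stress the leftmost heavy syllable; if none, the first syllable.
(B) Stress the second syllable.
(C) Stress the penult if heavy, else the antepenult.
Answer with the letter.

Rule A → syllable 1 (observed: 2).
Rule B → syllable 2 ✓.
Rule C → syllable 5 (observed: 2).

B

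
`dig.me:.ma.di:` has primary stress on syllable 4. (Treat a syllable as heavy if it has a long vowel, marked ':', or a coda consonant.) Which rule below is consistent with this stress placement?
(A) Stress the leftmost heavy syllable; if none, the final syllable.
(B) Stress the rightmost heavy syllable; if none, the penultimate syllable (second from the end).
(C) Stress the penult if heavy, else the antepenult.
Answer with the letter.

B

Rule A → syllable 1 (observed: 4).
Rule B → syllable 4 ✓.
Rule C → syllable 2 (observed: 4).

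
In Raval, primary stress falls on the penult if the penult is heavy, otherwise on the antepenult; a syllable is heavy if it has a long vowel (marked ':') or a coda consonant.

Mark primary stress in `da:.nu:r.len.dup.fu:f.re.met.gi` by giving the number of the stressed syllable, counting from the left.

7

Weights: 6 re L, 7 met H, 8 gi L.
The penult (syllable 7, met) is heavy, so it takes stress.
Primary stress: syllable 7 → da:.nu:r.len.dup.fu:f.re.ˈmet.gi.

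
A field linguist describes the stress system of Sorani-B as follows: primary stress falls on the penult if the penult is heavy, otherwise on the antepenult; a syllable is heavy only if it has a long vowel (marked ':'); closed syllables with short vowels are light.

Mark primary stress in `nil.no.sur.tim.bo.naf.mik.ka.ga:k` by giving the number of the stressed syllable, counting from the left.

7

Weights: 7 mik L, 8 ka L, 9 ga:k H.
The penult (syllable 8, ka) is light, so stress falls on the antepenult (syllable 7, mik).
Primary stress: syllable 7 → nil.no.sur.tim.bo.naf.ˈmik.ka.ga:k.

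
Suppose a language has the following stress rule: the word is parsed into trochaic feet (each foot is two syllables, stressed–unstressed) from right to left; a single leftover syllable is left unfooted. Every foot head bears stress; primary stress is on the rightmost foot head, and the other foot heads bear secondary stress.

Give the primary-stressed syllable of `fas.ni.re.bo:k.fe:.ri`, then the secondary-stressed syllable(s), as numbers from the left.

Parse right to left into trochaic (ˈσσ) feet: (ˈfas.ni) (ˈre.bo:k) (ˈfe:.ri).
Foot heads (stressed positions): 1, 3, 5.
End Rule Rightmost: primary stress on the rightmost head = syllable 5.
Secondary stress on 1, 3: ˌfas.ni.ˌre.bo:k.ˈfe:.ri.

primary 5, secondary 1, 3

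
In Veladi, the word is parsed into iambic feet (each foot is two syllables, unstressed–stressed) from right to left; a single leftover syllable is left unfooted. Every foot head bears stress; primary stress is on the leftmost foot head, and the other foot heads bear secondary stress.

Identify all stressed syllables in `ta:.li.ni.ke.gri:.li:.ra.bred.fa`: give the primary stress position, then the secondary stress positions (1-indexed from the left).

primary 3, secondary 5, 7, 9

Parse right to left into iambic (σˈσ) feet: ta: (li.ˈni) (ke.ˈgri:) (li:.ˈra) (bred.ˈfa). Syllable 1 is left unfooted.
Foot heads (stressed positions): 3, 5, 7, 9.
End Rule Leftmost: primary stress on the leftmost head = syllable 3.
Secondary stress on 5, 7, 9: ta:.li.ˈni.ke.ˌgri:.li:.ˌra.bred.ˌfa.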